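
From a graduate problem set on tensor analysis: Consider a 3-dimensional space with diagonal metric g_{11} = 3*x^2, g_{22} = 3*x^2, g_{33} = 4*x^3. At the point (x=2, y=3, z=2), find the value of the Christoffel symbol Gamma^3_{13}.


For a diagonal metric, Gamma^k_{ij} = (1/2) g^{kk} (dg_{ik}/dx_j + dg_{jk}/dx_i - dg_{ij}/dx_k).
The metric is diagonal, so g_{ab} = 0 for a != b.
At the given point: g_{11} = 12, g_{22} = 12, g_{33} = 32
g^{33} = 1/32
dg_{13}/dx_3 = 0 (off-diagonal)
dg_{33}/dx_1 = dg_{33}/dx_1 = 48
dg_{13}/dx_3 = 0 (off-diagonal)
Numerator = 0 + 48 - 0 = 48
Gamma^3_{13} = 48 / (2 * 32) = 3/4

3/4


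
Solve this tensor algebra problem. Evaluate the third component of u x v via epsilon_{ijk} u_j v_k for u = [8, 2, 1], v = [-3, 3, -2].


(u x v)_3 = sum_{j,k} epsilon_{3jk} u_j v_k. Only permutations of (1,2,3) contribute; the two non-zero terms are:
eps_{312} u_1 v_2 = 1 * 8 * 3 = 24
eps_{321} u_2 v_1 = -1 * 2 * -3 = 6
(u x v)_3 = 30

30


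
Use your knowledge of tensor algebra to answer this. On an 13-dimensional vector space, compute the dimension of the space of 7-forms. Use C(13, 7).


The dimension of the space of p-forms on an n-dimensional space is C(n, p).
n = 13, p = 7
C(13, 7) = 13! / (7! * 6!) = 1716

1716


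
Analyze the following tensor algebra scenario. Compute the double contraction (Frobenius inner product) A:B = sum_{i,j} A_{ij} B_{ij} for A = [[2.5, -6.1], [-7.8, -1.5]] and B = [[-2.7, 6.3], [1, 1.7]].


A:B = sum over all i,j of A_{ij} * B_{ij}.
Row 1: 2.5*-2.7=-6.75, -6.1*6.3=-38.43 => row sum = -45.18
Row 2: -7.8*1=-7.8, -1.5*1.7=-2.55 => row sum = -10.35
Total = -45.18 + -10.35 = -55.53

-55.53


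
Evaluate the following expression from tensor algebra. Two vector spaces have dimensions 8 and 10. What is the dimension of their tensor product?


The dimension of a tensor product is the product of dimensions.
dim(V) = 8, dim(W) = 10
dim(V (x) W) = 8 * 10 = 80

80


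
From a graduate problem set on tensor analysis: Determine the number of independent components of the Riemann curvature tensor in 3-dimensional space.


The Riemann tensor in d dimensions has d^2(d^2 - 1)/12 independent components.
d = 3, so d^2 = 9
d^2 - 1 = 8
d^2(d^2 - 1) = 9 * 8 = 72
Divide by 12: 72 / 12 = 6

6


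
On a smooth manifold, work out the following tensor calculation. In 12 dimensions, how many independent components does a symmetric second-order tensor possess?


A symmetric rank-2 tensor in d dimensions has d(d+1)/2 independent components.
d = 12
d(d+1)/2 = 12 * 13 / 2 = 156 / 2 = 78

78


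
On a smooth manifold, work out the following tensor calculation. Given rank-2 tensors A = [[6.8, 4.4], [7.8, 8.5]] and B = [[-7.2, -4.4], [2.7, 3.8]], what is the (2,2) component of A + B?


Tensor addition is component-wise: (A + B)_{ij} = A_{ij} + B_{ij}.
A_{22} = 8.5
B_{22} = 3.8
(A + B)_{22} = 8.5 + 3.8 = 12.3

12.3


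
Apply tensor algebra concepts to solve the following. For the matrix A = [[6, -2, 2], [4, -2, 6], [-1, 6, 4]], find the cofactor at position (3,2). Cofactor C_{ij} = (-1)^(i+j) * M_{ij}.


To find cofactor C_{32}, delete row 3 and column 2.
The resulting 2x2 submatrix is: [[6, 2], [4, 6]]
Minor M_{32} = 6*6 - 2*4
  = 36 - 8 = 28
Sign = (-1)^(3+2) = (-1)^5 = -1
Cofactor C_{32} = -1 * 28 = -28

-28


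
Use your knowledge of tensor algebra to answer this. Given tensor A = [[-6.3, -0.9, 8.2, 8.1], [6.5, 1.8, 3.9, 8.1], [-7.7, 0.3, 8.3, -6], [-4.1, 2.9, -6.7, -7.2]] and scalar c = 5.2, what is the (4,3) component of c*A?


Scalar multiplication: (cA)_{ij} = c * A_{ij}.
c = 5.2
A_{43} = -6.7
(cA)_{43} = 5.2 * -6.7 = -34.84

-34.84


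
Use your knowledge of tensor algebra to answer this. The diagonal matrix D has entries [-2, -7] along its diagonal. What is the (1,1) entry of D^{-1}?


For a diagonal matrix, the inverse has entries (D^{-1})_{ii} = 1/d_{ii}.
The diagonal entries are: d_{11} = -2, d_{22} = -7
We need (D^{-1})_{11} = 1/d_{11} = 1/-2 = -1/2

-1/2


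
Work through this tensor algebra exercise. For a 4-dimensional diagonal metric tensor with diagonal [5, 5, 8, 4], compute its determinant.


For a diagonal metric, the determinant is the product of diagonal entries.
Diagonal entries: 5, 5, 8, 4
det(g) = 5 * 5 * 8 * 4 = 800

800


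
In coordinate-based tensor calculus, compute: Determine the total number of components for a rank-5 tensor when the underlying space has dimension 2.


The number of components of a rank-r tensor in d dimensions is d^r.
Here d = 2 and r = 5.
2^5 = 32

32


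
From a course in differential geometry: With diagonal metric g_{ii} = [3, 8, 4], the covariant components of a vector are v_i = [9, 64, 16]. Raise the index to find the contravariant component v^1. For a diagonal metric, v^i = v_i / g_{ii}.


To raise an index with a diagonal metric: v^i = v_i / g_{ii}.
For index 1: v_1 = 9, g_{11} = 3
v^1 = 9 / 3 = 3

3


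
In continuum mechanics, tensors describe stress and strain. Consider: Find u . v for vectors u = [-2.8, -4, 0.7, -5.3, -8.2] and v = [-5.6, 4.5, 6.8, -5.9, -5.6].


The inner product u . v = sum of u_i * v_i.
Term-by-term: -2.8 * -5.6, -4 * 4.5, 0.7 * 6.8, -5.3 * -5.9, -8.2 * -5.6
Products: 15.68, -18, 4.76, 31.27, 45.92
Sum = 15.68 + -18 + 4.76 + 31.27 + 45.92 = 79.63

79.63


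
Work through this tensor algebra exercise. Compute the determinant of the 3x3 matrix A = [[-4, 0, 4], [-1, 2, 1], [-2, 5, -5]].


Expanding along the first row, det(A) = a11*M_11 - a12*M_12 + a13*M_13, where M_1j is the (1,j) minor.
Minor M_11 = 2*-5 - 1*5 = -15
Minor M_12 = -1*-5 - 1*-2 = 7
Minor M_13 = -1*5 - 2*-2 = -1
det = -4*(-15) - 0*(7) + 4*(-1)
    = 60 - 0 + -4
    = 56

56


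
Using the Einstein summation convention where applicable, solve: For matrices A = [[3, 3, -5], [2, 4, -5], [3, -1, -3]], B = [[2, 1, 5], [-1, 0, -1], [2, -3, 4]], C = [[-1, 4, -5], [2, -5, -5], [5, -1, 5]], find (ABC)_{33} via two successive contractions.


(ABC)_{33} = sum_m (AB)_{3m} C_{m3}. First compute row 3 of AB.
(AB)_{31} = 3*2 + -1*-1 + -3*2 = 1
(AB)_{32} = 3*1 + -1*0 + -3*-3 = 12
(AB)_{33} = 3*5 + -1*-1 + -3*4 = 4
Now contract with column 3 of C:
(AB)_{31} * C_{13} = 1 * -5 = -5
(AB)_{32} * C_{23} = 12 * -5 = -60
(AB)_{33} * C_{33} = 4 * 5 = 20
(ABC)_{33} = -5 + -60 + 20 = -45

-45


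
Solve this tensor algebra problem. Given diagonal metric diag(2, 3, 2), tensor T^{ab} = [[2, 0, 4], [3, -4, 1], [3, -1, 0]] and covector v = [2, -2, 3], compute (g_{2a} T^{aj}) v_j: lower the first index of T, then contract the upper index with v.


Step 1: lower the first index. For a diagonal metric, g_{ia} T^{aj} = g_{ii} T^{ij} (no sum on i).
g_{22} = 3
S_2{}^1 = 3 * T^{21} = 3 * 3 = 9
S_2{}^2 = 3 * T^{22} = 3 * -4 = -12
S_2{}^3 = 3 * T^{23} = 3 * 1 = 3
Step 2: contract S_2{}^j with v_j.
S_2{}^1 * v_1 = 9 * 2 = 18
S_2{}^2 * v_2 = -12 * -2 = 24
S_2{}^3 * v_3 = 3 * 3 = 9
Result = 18 + 24 + 9 = 51

51


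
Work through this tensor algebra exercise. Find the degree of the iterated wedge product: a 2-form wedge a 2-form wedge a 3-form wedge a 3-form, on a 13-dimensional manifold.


The degree of a wedge product is the sum of the degrees of the individual forms.
Degrees: 2, 2, 3, 3
Total degree = 2 + 2 + 3 + 3 = 10

10


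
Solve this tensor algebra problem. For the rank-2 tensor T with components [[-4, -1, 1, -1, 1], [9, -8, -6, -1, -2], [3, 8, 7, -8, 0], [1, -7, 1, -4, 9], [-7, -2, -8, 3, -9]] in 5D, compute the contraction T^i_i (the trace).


The contraction (trace) of a rank-2 tensor is the sum of its diagonal elements.
Diagonal entries: A[1,1] = -4, A[2,2] = -8, A[3,3] = 7, A[4,4] = -4, A[5,5] = -9
Tr(A) = -4 + -8 + 7 + -4 + -9 = -18

-18


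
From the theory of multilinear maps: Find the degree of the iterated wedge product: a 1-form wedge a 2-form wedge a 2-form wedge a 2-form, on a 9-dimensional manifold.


The degree of a wedge product is the sum of the degrees of the individual forms.
Degrees: 1, 2, 2, 2
Total degree = 1 + 2 + 2 + 2 = 7

7


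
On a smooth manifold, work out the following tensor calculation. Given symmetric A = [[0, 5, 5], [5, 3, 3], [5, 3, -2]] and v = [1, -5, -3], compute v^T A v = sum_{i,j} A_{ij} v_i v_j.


First compute Av:
(Av)_1 = 0*1 + 5*-5 + 5*-3 = -40
(Av)_2 = 5*1 + 3*-5 + 3*-3 = -19
(Av)_3 = 5*1 + 3*-5 + -2*-3 = -4
Av = [-40, -19, -4]
Then v^T (Av) = 1*-40 + -5*-19 + -3*-4
= -40 + 95 + 12 = 67

67


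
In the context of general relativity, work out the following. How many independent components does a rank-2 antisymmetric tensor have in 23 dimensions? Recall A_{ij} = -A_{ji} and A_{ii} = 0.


An antisymmetric rank-2 tensor satisfies A_{ij} = -A_{ji}, so diagonal entries are zero.
The independent components are the upper-triangular entries: C(n, 2) = n(n-1)/2.
n = 23
C(23, 2) = 23 * 22 / 2 = 506 / 2 = 253

253


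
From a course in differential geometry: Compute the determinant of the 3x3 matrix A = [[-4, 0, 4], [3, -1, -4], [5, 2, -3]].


Expanding along the first row, det(A) = a11*M_11 - a12*M_12 + a13*M_13, where M_1j is the (1,j) minor.
Minor M_11 = -1*-3 - -4*2 = 11
Minor M_12 = 3*-3 - -4*5 = 11
Minor M_13 = 3*2 - -1*5 = 11
det = -4*(11) - 0*(11) + 4*(11)
    = -44 - 0 + 44
    = 0

0


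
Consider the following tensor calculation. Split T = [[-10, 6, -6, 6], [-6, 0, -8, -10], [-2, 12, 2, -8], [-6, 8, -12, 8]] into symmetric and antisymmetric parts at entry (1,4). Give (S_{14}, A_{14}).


T_{14} = 6
T_{41} = -6
S_{14} = (6 + -6)/2 = 0/2 = 0
A_{14} = (6 - -6)/2 = 12/2 = 6
Check: S + A = 0 + 6 = 6 = T_{14}.

(0, 6)


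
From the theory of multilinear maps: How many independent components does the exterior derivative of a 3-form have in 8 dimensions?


The exterior derivative of a p-form is a (p+1)-form.
Its number of independent components is C(n, p+1).
n = 8, p+1 = 4
C(8, 4) = 70

70


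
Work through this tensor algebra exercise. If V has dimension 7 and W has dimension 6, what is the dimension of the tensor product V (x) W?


The dimension of a tensor product is the product of dimensions.
dim(V) = 7, dim(W) = 6
dim(V (x) W) = 7 * 6 = 42

42


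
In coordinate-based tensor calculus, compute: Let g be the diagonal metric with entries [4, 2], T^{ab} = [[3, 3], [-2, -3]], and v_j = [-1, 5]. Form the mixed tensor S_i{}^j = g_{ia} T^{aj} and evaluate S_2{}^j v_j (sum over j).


Step 1: lower the first index. For a diagonal metric, g_{ia} T^{aj} = g_{ii} T^{ij} (no sum on i).
g_{22} = 2
S_2{}^1 = 2 * T^{21} = 2 * -2 = -4
S_2{}^2 = 2 * T^{22} = 2 * -3 = -6
Step 2: contract S_2{}^j with v_j.
S_2{}^1 * v_1 = -4 * -1 = 4
S_2{}^2 * v_2 = -6 * 5 = -30
Result = 4 + -30 = -26

-26


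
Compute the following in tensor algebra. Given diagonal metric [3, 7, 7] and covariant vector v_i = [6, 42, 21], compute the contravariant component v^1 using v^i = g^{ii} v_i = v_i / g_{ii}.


To raise an index with a diagonal metric: v^i = v_i / g_{ii}.
For index 1: v_1 = 6, g_{11} = 3
v^1 = 6 / 3 = 2

2


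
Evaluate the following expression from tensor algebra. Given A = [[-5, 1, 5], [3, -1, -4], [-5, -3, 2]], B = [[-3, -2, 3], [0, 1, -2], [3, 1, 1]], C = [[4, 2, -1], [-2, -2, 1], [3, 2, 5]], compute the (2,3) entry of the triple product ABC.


(ABC)_{23} = sum_m (AB)_{2m} C_{m3}. First compute row 2 of AB.
(AB)_{21} = 3*-3 + -1*0 + -4*3 = -21
(AB)_{22} = 3*-2 + -1*1 + -4*1 = -11
(AB)_{23} = 3*3 + -1*-2 + -4*1 = 7
Now contract with column 3 of C:
(AB)_{21} * C_{13} = -21 * -1 = 21
(AB)_{22} * C_{23} = -11 * 1 = -11
(AB)_{23} * C_{33} = 7 * 5 = 35
(ABC)_{23} = 21 + -11 + 35 = 45

45


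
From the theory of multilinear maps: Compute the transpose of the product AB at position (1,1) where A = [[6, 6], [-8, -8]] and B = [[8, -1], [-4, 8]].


(AB)^T_{ij} = (AB)_{ji} = sum_k A_{jk} B_{ki}.
For i=1, j=1 we need (AB)_{11}:
A_{11} * B_{11} = 6 * 8 = 48
A_{12} * B_{21} = 6 * -4 = -24
Sum = 48 + -24 = 24

24


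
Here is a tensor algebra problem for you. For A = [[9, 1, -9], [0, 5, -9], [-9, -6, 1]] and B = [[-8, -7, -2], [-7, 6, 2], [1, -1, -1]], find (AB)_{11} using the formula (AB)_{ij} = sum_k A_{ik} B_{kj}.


(AB)_{ij} = sum_k A_{ik} B_{kj}.
For i=1, j=1:
A_{11} * B_{11} = 9 * -8 = -72
A_{12} * B_{21} = 1 * -7 = -7
A_{13} * B_{31} = -9 * 1 = -9
Sum = -72 + -7 + -9 = -88

-88


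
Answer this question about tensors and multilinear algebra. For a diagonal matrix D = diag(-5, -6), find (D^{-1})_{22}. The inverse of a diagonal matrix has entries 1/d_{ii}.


For a diagonal matrix, the inverse has entries (D^{-1})_{ii} = 1/d_{ii}.
The diagonal entries are: d_{11} = -5, d_{22} = -6
We need (D^{-1})_{22} = 1/d_{22} = 1/-6 = -1/6

-1/6


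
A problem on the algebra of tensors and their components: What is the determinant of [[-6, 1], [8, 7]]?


For a 2x2 matrix [[a, b], [c, d]], det = a*d - b*c.
a = -6, b = 1, c = 8, d = 7
a*d = -6 * 7 = -42
b*c = 1 * 8 = 8
det = -42 - 8 = -50

-50


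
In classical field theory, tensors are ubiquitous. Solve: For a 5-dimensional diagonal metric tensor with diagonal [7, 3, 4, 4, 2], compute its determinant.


For a diagonal metric, the determinant is the product of diagonal entries.
Diagonal entries: 7, 3, 4, 4, 2
det(g) = 7 * 3 * 4 * 4 * 2 = 672

672


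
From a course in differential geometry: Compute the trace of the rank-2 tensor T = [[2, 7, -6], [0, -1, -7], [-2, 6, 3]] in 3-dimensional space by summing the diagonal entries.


The contraction (trace) of a rank-2 tensor is the sum of its diagonal elements.
Diagonal entries: A[1,1] = 2, A[2,2] = -1, A[3,3] = 3
Tr(A) = 2 + -1 + 3 = 4

4


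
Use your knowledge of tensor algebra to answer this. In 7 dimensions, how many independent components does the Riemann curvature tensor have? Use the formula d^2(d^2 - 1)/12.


The Riemann tensor in d dimensions has d^2(d^2 - 1)/12 independent components.
d = 7, so d^2 = 49
d^2 - 1 = 48
d^2(d^2 - 1) = 49 * 48 = 2352
Divide by 12: 2352 / 12 = 196

196


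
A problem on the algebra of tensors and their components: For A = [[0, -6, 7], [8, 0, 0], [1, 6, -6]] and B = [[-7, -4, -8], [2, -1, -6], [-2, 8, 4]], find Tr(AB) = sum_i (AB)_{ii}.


Tr(AB) = sum_i (AB)_{ii} where (AB)_{ii} = sum_k A_{ik} B_{ki}.
(AB)_{11} = 0*-7 + -6*2 + 7*-2 = -26
(AB)_{22} = 8*-4 + 0*-1 + 0*8 = -32
(AB)_{33} = 1*-8 + 6*-6 + -6*4 = -68
Tr(AB) = -26 + -32 + -68 = -126

-126


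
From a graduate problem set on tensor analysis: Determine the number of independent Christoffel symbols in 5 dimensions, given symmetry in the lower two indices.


Christoffel symbols Gamma^k_{ij} are symmetric in i,j, so there are d * d(d+1)/2 independent symbols.
d = 5
d(d+1)/2 = 5 * 6 / 2 = 15
Total = 5 * 15 = 75

75


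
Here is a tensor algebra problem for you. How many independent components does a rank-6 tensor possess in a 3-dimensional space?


The number of components of a rank-r tensor in d dimensions is d^r.
Here d = 3 and r = 6.
3^6 = 729

729


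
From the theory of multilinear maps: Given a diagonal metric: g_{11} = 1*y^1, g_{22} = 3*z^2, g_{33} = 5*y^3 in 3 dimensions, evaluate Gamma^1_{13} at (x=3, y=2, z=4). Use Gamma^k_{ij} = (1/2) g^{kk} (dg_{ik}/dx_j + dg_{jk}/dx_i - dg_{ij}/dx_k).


For a diagonal metric, Gamma^k_{ij} = (1/2) g^{kk} (dg_{ik}/dx_j + dg_{jk}/dx_i - dg_{ij}/dx_k).
The metric is diagonal, so g_{ab} = 0 for a != b.
At the given point: g_{11} = 2, g_{22} = 48, g_{33} = 40
g^{11} = 1/2
dg_{11}/dx_3 = dg_{11}/dx_3 = 0
dg_{31}/dx_1 = 0 (off-diagonal)
dg_{13}/dx_1 = 0 (off-diagonal)
Numerator = 0 + 0 - 0 = 0
Gamma^1_{13} = 0 / (2 * 2) = 0

0


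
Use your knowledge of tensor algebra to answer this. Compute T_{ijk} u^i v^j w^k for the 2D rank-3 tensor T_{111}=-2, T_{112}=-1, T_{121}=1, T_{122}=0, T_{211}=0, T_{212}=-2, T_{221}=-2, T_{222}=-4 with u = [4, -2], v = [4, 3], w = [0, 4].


S = sum over i,j,k of T_{ijk} u_i v_j w_k. Expanding all 8 terms:
T_{111}*u_1*v_1*w_1 = -2*4*4*0 = 0  (running total: 0)
T_{112}*u_1*v_1*w_2 = -1*4*4*4 = -64  (running total: -64)
T_{121}*u_1*v_2*w_1 = 1*4*3*0 = 0  (running total: -64)
T_{122}*u_1*v_2*w_2 = 0*4*3*4 = 0  (running total: -64)
T_{211}*u_2*v_1*w_1 = 0*-2*4*0 = 0  (running total: -64)
T_{212}*u_2*v_1*w_2 = -2*-2*4*4 = 64  (running total: 0)
T_{221}*u_2*v_2*w_1 = -2*-2*3*0 = 0  (running total: 0)
T_{222}*u_2*v_2*w_2 = -4*-2*3*4 = 96  (running total: 96)
S = 96

96


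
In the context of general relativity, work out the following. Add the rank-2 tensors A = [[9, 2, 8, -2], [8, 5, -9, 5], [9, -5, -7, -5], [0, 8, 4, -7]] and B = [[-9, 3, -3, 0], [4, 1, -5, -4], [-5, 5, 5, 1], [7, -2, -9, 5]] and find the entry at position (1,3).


Tensor addition is component-wise: (A + B)_{ij} = A_{ij} + B_{ij}.
A_{13} = 8
B_{13} = -3
(A + B)_{13} = 8 + -3 = 5

5


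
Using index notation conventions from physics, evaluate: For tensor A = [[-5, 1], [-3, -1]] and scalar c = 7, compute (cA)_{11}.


Scalar multiplication: (cA)_{ij} = c * A_{ij}.
c = 7
A_{11} = -5
(cA)_{11} = 7 * -5 = -35

-35


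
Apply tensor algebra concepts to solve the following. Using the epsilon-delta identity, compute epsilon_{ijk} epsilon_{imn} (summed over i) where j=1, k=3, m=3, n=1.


Using the identity: epsilon_{ijk} epsilon_{imn} = delta_{jm} delta_{kn} - delta_{jn} delta_{km}.
delta_{13} = 0
delta_{31} = 0
delta_{11} = 1
delta_{33} = 1
Result = 0 * 0 - 1 * 1 = 0 - 1 = -1

-1


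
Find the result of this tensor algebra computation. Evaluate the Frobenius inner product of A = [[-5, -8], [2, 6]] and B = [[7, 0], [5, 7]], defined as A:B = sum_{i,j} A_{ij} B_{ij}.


A:B = sum over all i,j of A_{ij} * B_{ij}.
Row 1: -5*7=-35, -8*0=0 => row sum = -35
Row 2: 2*5=10, 6*7=42 => row sum = 52
Total = -35 + 52 = 17

17


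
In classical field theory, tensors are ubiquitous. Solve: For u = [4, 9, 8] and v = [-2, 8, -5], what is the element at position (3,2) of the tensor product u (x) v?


The outer product entry T_{ij} = u_i * v_j.
We need i=3, j=2.
u_3 = 8, v_2 = 8
T_{3,2} = 8 * 8 = 64

64


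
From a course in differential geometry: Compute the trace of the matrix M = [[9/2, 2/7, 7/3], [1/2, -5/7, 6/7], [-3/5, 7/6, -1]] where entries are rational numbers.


The trace is the sum of diagonal entries.
Diagonal: M[1,1] = 9/2, M[2,2] = -5/7, M[3,3] = -1
Tr(M) = 9/2 + -5/7 + -1
Computing step by step:
After adding M[1,1]: 9/2
After adding M[2,2]: 53/14
After adding M[3,3]: 39/14
Tr(M) = 39/14

39/14


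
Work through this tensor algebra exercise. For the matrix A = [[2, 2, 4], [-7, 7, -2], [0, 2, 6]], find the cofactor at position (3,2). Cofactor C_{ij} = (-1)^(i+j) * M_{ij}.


To find cofactor C_{32}, delete row 3 and column 2.
The resulting 2x2 submatrix is: [[2, 4], [-7, -2]]
Minor M_{32} = 2*-2 - 4*-7
  = -4 - -28 = 24
Sign = (-1)^(3+2) = (-1)^5 = -1
Cofactor C_{32} = -1 * 24 = -24

-24


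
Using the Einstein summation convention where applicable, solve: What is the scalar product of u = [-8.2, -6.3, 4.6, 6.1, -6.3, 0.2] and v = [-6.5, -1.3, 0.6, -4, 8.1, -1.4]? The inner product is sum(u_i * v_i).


The inner product u . v = sum of u_i * v_i.
Term-by-term: -8.2 * -6.5, -6.3 * -1.3, 4.6 * 0.6, 6.1 * -4, -6.3 * 8.1, 0.2 * -1.4
Products: 53.3, 8.19, 2.76, -24.4, -51.03, -0.28
Sum = 53.3 + 8.19 + 2.76 + -24.4 + -51.03 + -0.28 = -11.46

-11.46


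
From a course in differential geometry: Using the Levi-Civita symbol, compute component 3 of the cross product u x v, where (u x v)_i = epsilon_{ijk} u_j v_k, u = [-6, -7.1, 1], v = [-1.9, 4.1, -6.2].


(u x v)_3 = sum_{j,k} epsilon_{3jk} u_j v_k. Only permutations of (1,2,3) contribute; the two non-zero terms are:
eps_{312} u_1 v_2 = 1 * -6 * 4.1 = -24.6
eps_{321} u_2 v_1 = -1 * -7.1 * -1.9 = -13.49
(u x v)_3 = -38.09

-38.09


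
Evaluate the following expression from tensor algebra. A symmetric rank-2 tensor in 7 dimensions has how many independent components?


A symmetric rank-2 tensor in d dimensions has d(d+1)/2 independent components.
d = 7
d(d+1)/2 = 7 * 8 / 2 = 56 / 2 = 28

28


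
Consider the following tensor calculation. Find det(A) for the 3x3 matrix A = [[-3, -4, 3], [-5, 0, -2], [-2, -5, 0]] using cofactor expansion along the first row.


Expanding along the first row, det(A) = a11*M_11 - a12*M_12 + a13*M_13, where M_1j is the (1,j) minor.
Minor M_11 = 0*0 - -2*-5 = -10
Minor M_12 = -5*0 - -2*-2 = -4
Minor M_13 = -5*-5 - 0*-2 = 25
det = -3*(-10) - -4*(-4) + 3*(25)
    = 30 - 16 + 75
    = 89

89


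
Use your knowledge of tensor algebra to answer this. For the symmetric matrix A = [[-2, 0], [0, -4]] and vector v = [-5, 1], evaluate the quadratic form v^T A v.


First compute Av:
(Av)_1 = -2*-5 + 0*1 = 10
(Av)_2 = 0*-5 + -4*1 = -4
Av = [10, -4]
Then v^T (Av) = -5*10 + 1*-4
= -50 + -4 = -54

-54


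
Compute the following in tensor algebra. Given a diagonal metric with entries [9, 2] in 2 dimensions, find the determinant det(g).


For a diagonal metric, the determinant is the product of diagonal entries.
Diagonal entries: 9, 2
det(g) = 9 * 2 = 18

18


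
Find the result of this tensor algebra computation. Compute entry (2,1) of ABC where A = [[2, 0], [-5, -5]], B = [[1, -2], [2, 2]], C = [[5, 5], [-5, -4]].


(ABC)_{21} = sum_m (AB)_{2m} C_{m1}. First compute row 2 of AB.
(AB)_{21} = -5*1 + -5*2 = -15
(AB)_{22} = -5*-2 + -5*2 = 0
Now contract with column 1 of C:
(AB)_{21} * C_{11} = -15 * 5 = -75
(AB)_{22} * C_{21} = 0 * -5 = 0
(ABC)_{21} = -75 + 0 = -75

-75


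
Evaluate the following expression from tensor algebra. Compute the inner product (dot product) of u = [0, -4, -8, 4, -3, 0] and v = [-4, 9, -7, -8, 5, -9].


The inner product u . v = sum of u_i * v_i.
Term-by-term: 0 * -4, -4 * 9, -8 * -7, 4 * -8, -3 * 5, 0 * -9
Products: 0, -36, 56, -32, -15, 0
Sum = 0 + -36 + 56 + -32 + -15 + 0 = -27

-27


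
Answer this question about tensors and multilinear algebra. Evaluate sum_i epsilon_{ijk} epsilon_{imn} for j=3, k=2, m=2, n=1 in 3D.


Using the identity: epsilon_{ijk} epsilon_{imn} = delta_{jm} delta_{kn} - delta_{jn} delta_{km}.
delta_{32} = 0
delta_{21} = 0
delta_{31} = 0
delta_{22} = 1
Result = 0 * 0 - 0 * 1 = 0 - 0 = 0

0


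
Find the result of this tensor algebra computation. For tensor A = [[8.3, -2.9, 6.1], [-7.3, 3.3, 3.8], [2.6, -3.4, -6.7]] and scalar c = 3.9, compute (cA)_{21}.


Scalar multiplication: (cA)_{ij} = c * A_{ij}.
c = 3.9
A_{21} = -7.3
(cA)_{21} = 3.9 * -7.3 = -28.47

-28.47


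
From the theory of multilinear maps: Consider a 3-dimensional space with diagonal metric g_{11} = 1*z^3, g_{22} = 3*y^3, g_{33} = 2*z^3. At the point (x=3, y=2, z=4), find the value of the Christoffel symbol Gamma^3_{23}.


For a diagonal metric, Gamma^k_{ij} = (1/2) g^{kk} (dg_{ik}/dx_j + dg_{jk}/dx_i - dg_{ij}/dx_k).
The metric is diagonal, so g_{ab} = 0 for a != b.
At the given point: g_{11} = 64, g_{22} = 24, g_{33} = 128
g^{33} = 1/128
dg_{23}/dx_3 = 0 (off-diagonal)
dg_{33}/dx_2 = dg_{33}/dx_2 = 0
dg_{23}/dx_3 = 0 (off-diagonal)
Numerator = 0 + 0 - 0 = 0
Gamma^3_{23} = 0 / (2 * 128) = 0

0


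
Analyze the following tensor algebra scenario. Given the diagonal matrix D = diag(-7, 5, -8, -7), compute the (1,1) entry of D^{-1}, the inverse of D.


For a diagonal matrix, the inverse has entries (D^{-1})_{ii} = 1/d_{ii}.
The diagonal entries are: d_{11} = -7, d_{22} = 5, d_{33} = -8, d_{44} = -7
We need (D^{-1})_{11} = 1/d_{11} = 1/-7 = -1/7

-1/7


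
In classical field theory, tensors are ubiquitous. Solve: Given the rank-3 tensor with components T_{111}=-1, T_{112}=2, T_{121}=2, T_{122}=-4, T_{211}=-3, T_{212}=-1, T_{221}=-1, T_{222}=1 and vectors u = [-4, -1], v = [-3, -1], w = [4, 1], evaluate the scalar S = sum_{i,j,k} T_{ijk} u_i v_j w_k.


S = sum over i,j,k of T_{ijk} u_i v_j w_k. Expanding all 8 terms:
T_{111}*u_1*v_1*w_1 = -1*-4*-3*4 = -48  (running total: -48)
T_{112}*u_1*v_1*w_2 = 2*-4*-3*1 = 24  (running total: -24)
T_{121}*u_1*v_2*w_1 = 2*-4*-1*4 = 32  (running total: 8)
T_{122}*u_1*v_2*w_2 = -4*-4*-1*1 = -16  (running total: -8)
T_{211}*u_2*v_1*w_1 = -3*-1*-3*4 = -36  (running total: -44)
T_{212}*u_2*v_1*w_2 = -1*-1*-3*1 = -3  (running total: -47)
T_{221}*u_2*v_2*w_1 = -1*-1*-1*4 = -4  (running total: -51)
T_{222}*u_2*v_2*w_2 = 1*-1*-1*1 = 1  (running total: -50)
S = -50

-50


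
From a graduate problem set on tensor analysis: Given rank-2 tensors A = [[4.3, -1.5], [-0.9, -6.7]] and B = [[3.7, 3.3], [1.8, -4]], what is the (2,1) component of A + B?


Tensor addition is component-wise: (A + B)_{ij} = A_{ij} + B_{ij}.
A_{21} = -0.9
B_{21} = 1.8
(A + B)_{21} = -0.9 + 1.8 = 0.9

0.9


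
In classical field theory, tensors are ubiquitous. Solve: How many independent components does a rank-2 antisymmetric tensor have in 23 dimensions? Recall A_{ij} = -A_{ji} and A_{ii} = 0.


An antisymmetric rank-2 tensor satisfies A_{ij} = -A_{ji}, so diagonal entries are zero.
The independent components are the upper-triangular entries: C(n, 2) = n(n-1)/2.
n = 23
C(23, 2) = 23 * 22 / 2 = 506 / 2 = 253

253


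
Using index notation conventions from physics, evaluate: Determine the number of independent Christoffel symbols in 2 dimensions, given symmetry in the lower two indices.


Christoffel symbols Gamma^k_{ij} are symmetric in i,j, so there are d * d(d+1)/2 independent symbols.
d = 2
d(d+1)/2 = 2 * 3 / 2 = 3
Total = 2 * 3 = 6

6


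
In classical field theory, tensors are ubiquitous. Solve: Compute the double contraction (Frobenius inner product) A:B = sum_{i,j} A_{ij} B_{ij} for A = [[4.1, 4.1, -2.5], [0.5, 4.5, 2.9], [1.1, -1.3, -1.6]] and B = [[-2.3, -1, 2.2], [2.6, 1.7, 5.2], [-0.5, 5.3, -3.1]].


A:B = sum over all i,j of A_{ij} * B_{ij}.
Row 1: 4.1*-2.3=-9.43, 4.1*-1=-4.1, -2.5*2.2=-5.5 => row sum = -19.03
Row 2: 0.5*2.6=1.3, 4.5*1.7=7.65, 2.9*5.2=15.08 => row sum = 24.03
Row 3: 1.1*-0.5=-0.55, -1.3*5.3=-6.89, -1.6*-3.1=4.96 => row sum = -2.48
Total = -19.03 + 24.03 + -2.48 = 2.52

2.52


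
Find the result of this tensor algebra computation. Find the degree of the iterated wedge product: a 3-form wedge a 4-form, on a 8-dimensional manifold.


The degree of a wedge product is the sum of the degrees of the individual forms.
Degrees: 3, 4
Total degree = 3 + 4 = 7

7


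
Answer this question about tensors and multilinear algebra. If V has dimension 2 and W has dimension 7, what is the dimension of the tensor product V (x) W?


The dimension of a tensor product is the product of dimensions.
dim(V) = 2, dim(W) = 7
dim(V (x) W) = 2 * 7 = 14

14


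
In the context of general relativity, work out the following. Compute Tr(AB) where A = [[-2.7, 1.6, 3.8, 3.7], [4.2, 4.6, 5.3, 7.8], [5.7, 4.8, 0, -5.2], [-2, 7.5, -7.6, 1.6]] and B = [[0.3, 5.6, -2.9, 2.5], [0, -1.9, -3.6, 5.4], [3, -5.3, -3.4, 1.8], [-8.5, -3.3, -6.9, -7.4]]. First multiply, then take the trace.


Tr(AB) = sum_i (AB)_{ii} where (AB)_{ii} = sum_k A_{ik} B_{ki}.
(AB)_{11} = -2.7*0.3 + 1.6*0 + 3.8*3 + 3.7*-8.5 = -20.86
(AB)_{22} = 4.2*5.6 + 4.6*-1.9 + 5.3*-5.3 + 7.8*-3.3 = -39.05
(AB)_{33} = 5.7*-2.9 + 4.8*-3.6 + 0*-3.4 + -5.2*-6.9 = 2.07
(AB)_{44} = -2*2.5 + 7.5*5.4 + -7.6*1.8 + 1.6*-7.4 = 9.98
Tr(AB) = -20.86 + -39.05 + 2.07 + 9.98 = -47.86

-47.86


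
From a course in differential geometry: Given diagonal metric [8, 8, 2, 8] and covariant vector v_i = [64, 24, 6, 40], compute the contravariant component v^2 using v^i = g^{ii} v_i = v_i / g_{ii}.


To raise an index with a diagonal metric: v^i = v_i / g_{ii}.
For index 2: v_2 = 24, g_{22} = 8
v^2 = 24 / 8 = 3

3


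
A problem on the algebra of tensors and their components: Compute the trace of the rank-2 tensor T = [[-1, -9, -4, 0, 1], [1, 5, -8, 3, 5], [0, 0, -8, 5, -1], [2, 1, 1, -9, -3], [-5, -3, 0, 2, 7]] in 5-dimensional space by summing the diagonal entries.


The contraction (trace) of a rank-2 tensor is the sum of its diagonal elements.
Diagonal entries: A[1,1] = -1, A[2,2] = 5, A[3,3] = -8, A[4,4] = -9, A[5,5] = 7
Tr(A) = -1 + 5 + -8 + -9 + 7 = -6

-6


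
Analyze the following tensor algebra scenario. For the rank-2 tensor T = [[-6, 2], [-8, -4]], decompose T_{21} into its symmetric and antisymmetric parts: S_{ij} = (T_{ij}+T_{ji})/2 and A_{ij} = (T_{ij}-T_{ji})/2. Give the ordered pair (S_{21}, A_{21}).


T_{21} = -8
T_{12} = 2
S_{21} = (-8 + 2)/2 = -6/2 = -3
A_{21} = (-8 - 2)/2 = -10/2 = -5
Check: S + A = -3 + -5 = -8 = T_{21}.

(-3, -5)


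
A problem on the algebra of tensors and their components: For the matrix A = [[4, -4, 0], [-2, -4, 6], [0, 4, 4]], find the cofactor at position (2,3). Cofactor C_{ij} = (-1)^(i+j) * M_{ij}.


To find cofactor C_{23}, delete row 2 and column 3.
The resulting 2x2 submatrix is: [[4, -4], [0, 4]]
Minor M_{23} = 4*4 - -4*0
  = 16 - 0 = 16
Sign = (-1)^(2+3) = (-1)^5 = -1
Cofactor C_{23} = -1 * 16 = -16

-16


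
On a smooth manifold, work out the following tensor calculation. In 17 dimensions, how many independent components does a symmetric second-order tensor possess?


A symmetric rank-2 tensor in d dimensions has d(d+1)/2 independent components.
d = 17
d(d+1)/2 = 17 * 18 / 2 = 306 / 2 = 153

153


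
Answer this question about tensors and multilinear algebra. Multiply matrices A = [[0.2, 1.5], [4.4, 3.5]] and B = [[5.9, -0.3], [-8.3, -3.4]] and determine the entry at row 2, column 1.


(AB)_{ij} = sum_k A_{ik} B_{kj}.
For i=2, j=1:
A_{21} * B_{11} = 4.4 * 5.9 = 25.96
A_{22} * B_{21} = 3.5 * -8.3 = -29.05
Sum = 25.96 + -29.05 = -3.09

-3.09


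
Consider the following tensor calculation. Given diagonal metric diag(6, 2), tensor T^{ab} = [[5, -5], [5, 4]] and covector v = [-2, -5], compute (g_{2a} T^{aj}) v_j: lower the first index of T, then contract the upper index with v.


Step 1: lower the first index. For a diagonal metric, g_{ia} T^{aj} = g_{ii} T^{ij} (no sum on i).
g_{22} = 2
S_2{}^1 = 2 * T^{21} = 2 * 5 = 10
S_2{}^2 = 2 * T^{22} = 2 * 4 = 8
Step 2: contract S_2{}^j with v_j.
S_2{}^1 * v_1 = 10 * -2 = -20
S_2{}^2 * v_2 = 8 * -5 = -40
Result = -20 + -40 = -60

-60


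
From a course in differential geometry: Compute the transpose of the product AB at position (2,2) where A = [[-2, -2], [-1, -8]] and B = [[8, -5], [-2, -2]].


(AB)^T_{ij} = (AB)_{ji} = sum_k A_{jk} B_{ki}.
For i=2, j=2 we need (AB)_{22}:
A_{21} * B_{12} = -1 * -5 = 5
A_{22} * B_{22} = -8 * -2 = 16
Sum = 5 + 16 = 21

21


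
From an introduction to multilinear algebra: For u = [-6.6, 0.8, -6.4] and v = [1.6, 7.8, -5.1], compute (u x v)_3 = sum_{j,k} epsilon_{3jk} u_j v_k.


(u x v)_3 = sum_{j,k} epsilon_{3jk} u_j v_k. Only permutations of (1,2,3) contribute; the two non-zero terms are:
eps_{312} u_1 v_2 = 1 * -6.6 * 7.8 = -51.48
eps_{321} u_2 v_1 = -1 * 0.8 * 1.6 = -1.28
(u x v)_3 = -52.76

-52.76


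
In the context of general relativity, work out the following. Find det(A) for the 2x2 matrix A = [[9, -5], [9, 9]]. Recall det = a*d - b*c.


For a 2x2 matrix [[a, b], [c, d]], det = a*d - b*c.
a = 9, b = -5, c = 9, d = 9
a*d = 9 * 9 = 81
b*c = -5 * 9 = -45
det = 81 - -45 = 126

126


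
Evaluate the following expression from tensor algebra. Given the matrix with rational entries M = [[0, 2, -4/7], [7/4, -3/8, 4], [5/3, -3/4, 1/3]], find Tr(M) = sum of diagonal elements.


The trace is the sum of diagonal entries.
Diagonal: M[1,1] = 0, M[2,2] = -3/8, M[3,3] = 1/3
Tr(M) = 0 + -3/8 + 1/3
Computing step by step:
After adding M[1,1]: 0
After adding M[2,2]: -3/8
After adding M[3,3]: -1/24
Tr(M) = -1/24

-1/24


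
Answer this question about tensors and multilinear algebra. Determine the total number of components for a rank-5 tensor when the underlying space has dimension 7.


The number of components of a rank-r tensor in d dimensions is d^r.
Here d = 7 and r = 5.
7^5 = 16807

16807


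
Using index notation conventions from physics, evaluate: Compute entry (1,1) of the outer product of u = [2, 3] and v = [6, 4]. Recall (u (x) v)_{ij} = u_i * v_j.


The outer product entry T_{ij} = u_i * v_j.
We need i=1, j=1.
u_1 = 2, v_1 = 6
T_{1,1} = 2 * 6 = 12

12


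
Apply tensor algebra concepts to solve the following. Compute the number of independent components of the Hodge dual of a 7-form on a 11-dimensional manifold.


The Hodge dual of a p-form on an n-dimensional manifold is an (n-p)-form.
n = 11, p = 7, so dual degree = 11 - 7 = 4
The number of components is C(n, n-p) = C(11, 4) = 330

330


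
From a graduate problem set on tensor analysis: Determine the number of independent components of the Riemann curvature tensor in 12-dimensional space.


The Riemann tensor in d dimensions has d^2(d^2 - 1)/12 independent components.
d = 12, so d^2 = 144
d^2 - 1 = 143
d^2(d^2 - 1) = 144 * 143 = 20592
Divide by 12: 20592 / 12 = 1716

1716


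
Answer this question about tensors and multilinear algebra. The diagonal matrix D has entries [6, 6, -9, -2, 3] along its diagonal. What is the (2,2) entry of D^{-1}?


For a diagonal matrix, the inverse has entries (D^{-1})_{ii} = 1/d_{ii}.
The diagonal entries are: d_{11} = 6, d_{22} = 6, d_{33} = -9, d_{44} = -2, d_{55} = 3
We need (D^{-1})_{22} = 1/d_{22} = 1/6 = 1/6

1/6


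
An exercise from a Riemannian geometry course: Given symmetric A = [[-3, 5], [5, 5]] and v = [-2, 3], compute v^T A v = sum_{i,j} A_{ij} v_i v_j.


First compute Av:
(Av)_1 = -3*-2 + 5*3 = 21
(Av)_2 = 5*-2 + 5*3 = 5
Av = [21, 5]
Then v^T (Av) = -2*21 + 3*5
= -42 + 15 = -27

-27


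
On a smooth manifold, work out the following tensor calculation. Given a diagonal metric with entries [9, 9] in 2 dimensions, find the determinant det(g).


For a diagonal metric, the determinant is the product of diagonal entries.
Diagonal entries: 9, 9
det(g) = 9 * 9 = 81

81


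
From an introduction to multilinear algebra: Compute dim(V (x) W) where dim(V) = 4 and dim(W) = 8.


The dimension of a tensor product is the product of dimensions.
dim(V) = 4, dim(W) = 8
dim(V (x) W) = 4 * 8 = 32

32


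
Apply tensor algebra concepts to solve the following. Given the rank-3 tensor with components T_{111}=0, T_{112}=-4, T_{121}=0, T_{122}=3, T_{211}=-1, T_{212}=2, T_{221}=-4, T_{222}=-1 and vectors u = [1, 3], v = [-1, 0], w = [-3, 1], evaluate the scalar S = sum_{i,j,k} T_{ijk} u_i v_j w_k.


S = sum over i,j,k of T_{ijk} u_i v_j w_k. Expanding all 8 terms:
T_{111}*u_1*v_1*w_1 = 0*1*-1*-3 = 0  (running total: 0)
T_{112}*u_1*v_1*w_2 = -4*1*-1*1 = 4  (running total: 4)
T_{121}*u_1*v_2*w_1 = 0*1*0*-3 = 0  (running total: 4)
T_{122}*u_1*v_2*w_2 = 3*1*0*1 = 0  (running total: 4)
T_{211}*u_2*v_1*w_1 = -1*3*-1*-3 = -9  (running total: -5)
T_{212}*u_2*v_1*w_2 = 2*3*-1*1 = -6  (running total: -11)
T_{221}*u_2*v_2*w_1 = -4*3*0*-3 = 0  (running total: -11)
T_{222}*u_2*v_2*w_2 = -1*3*0*1 = 0  (running total: -11)
S = -11

-11


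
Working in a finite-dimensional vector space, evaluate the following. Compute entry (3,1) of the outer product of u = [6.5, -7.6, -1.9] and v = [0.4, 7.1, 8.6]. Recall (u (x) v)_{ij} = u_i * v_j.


The outer product entry T_{ij} = u_i * v_j.
We need i=3, j=1.
u_3 = -1.9, v_1 = 0.4
T_{3,1} = -1.9 * 0.4 = -0.76

-0.76


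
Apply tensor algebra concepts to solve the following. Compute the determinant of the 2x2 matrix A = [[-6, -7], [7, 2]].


For a 2x2 matrix [[a, b], [c, d]], det = a*d - b*c.
a = -6, b = -7, c = 7, d = 2
a*d = -6 * 2 = -12
b*c = -7 * 7 = -49
det = -12 - -49 = 37

37


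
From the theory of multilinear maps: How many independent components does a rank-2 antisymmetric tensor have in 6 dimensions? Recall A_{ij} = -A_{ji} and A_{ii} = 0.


An antisymmetric rank-2 tensor satisfies A_{ij} = -A_{ji}, so diagonal entries are zero.
The independent components are the upper-triangular entries: C(n, 2) = n(n-1)/2.
n = 6
C(6, 2) = 6 * 5 / 2 = 30 / 2 = 15

15


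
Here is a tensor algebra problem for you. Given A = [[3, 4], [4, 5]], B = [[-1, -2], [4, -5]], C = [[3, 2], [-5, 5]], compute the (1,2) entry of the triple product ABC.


(ABC)_{12} = sum_m (AB)_{1m} C_{m2}. First compute row 1 of AB.
(AB)_{11} = 3*-1 + 4*4 = 13
(AB)_{12} = 3*-2 + 4*-5 = -26
Now contract with column 2 of C:
(AB)_{11} * C_{12} = 13 * 2 = 26
(AB)_{12} * C_{22} = -26 * 5 = -130
(ABC)_{12} = 26 + -130 = -104

-104


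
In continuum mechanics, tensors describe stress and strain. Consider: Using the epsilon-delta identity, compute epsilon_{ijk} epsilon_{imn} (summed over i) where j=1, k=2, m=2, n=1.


Using the identity: epsilon_{ijk} epsilon_{imn} = delta_{jm} delta_{kn} - delta_{jn} delta_{km}.
delta_{12} = 0
delta_{21} = 0
delta_{11} = 1
delta_{22} = 1
Result = 0 * 0 - 1 * 1 = 0 - 1 = -1

-1


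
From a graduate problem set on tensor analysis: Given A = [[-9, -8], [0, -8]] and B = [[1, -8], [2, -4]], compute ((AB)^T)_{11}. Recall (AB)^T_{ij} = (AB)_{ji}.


(AB)^T_{ij} = (AB)_{ji} = sum_k A_{jk} B_{ki}.
For i=1, j=1 we need (AB)_{11}:
A_{11} * B_{11} = -9 * 1 = -9
A_{12} * B_{21} = -8 * 2 = -16
Sum = -9 + -16 = -25

-25


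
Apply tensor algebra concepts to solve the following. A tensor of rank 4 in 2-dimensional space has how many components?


The number of components of a rank-r tensor in d dimensions is d^r.
Here d = 2 and r = 4.
2^4 = 16

16


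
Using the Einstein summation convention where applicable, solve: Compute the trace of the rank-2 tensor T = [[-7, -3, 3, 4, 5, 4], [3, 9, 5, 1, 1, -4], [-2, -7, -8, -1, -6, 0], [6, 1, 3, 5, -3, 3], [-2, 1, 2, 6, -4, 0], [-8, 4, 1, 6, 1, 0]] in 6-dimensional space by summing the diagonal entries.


The contraction (trace) of a rank-2 tensor is the sum of its diagonal elements.
Diagonal entries: A[1,1] = -7, A[2,2] = 9, A[3,3] = -8, A[4,4] = 5, A[5,5] = -4, A[6,6] = 0
Tr(A) = -7 + 9 + -8 + 5 + -4 + 0 = -5

-5


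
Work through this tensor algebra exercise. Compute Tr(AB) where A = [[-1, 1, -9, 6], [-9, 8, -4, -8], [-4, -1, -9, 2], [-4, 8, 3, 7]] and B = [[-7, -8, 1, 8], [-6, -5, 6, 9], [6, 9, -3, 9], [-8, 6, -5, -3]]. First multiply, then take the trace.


Tr(AB) = sum_i (AB)_{ii} where (AB)_{ii} = sum_k A_{ik} B_{ki}.
(AB)_{11} = -1*-7 + 1*-6 + -9*6 + 6*-8 = -101
(AB)_{22} = -9*-8 + 8*-5 + -4*9 + -8*6 = -52
(AB)_{33} = -4*1 + -1*6 + -9*-3 + 2*-5 = 7
(AB)_{44} = -4*8 + 8*9 + 3*9 + 7*-3 = 46
Tr(AB) = -101 + -52 + 7 + 46 = -100

-100


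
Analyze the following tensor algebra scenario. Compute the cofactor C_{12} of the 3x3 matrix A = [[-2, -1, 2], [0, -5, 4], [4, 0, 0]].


To find cofactor C_{12}, delete row 1 and column 2.
The resulting 2x2 submatrix is: [[0, 4], [4, 0]]
Minor M_{12} = 0*0 - 4*4
  = 0 - 16 = -16
Sign = (-1)^(1+2) = (-1)^3 = -1
Cofactor C_{12} = -1 * -16 = 16

16


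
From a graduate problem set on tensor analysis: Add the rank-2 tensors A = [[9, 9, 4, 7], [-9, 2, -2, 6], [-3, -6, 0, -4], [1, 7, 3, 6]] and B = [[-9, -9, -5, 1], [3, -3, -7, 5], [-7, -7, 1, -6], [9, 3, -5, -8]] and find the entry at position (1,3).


Tensor addition is component-wise: (A + B)_{ij} = A_{ij} + B_{ij}.
A_{13} = 4
B_{13} = -5
(A + B)_{13} = 4 + -5 = -1

-1


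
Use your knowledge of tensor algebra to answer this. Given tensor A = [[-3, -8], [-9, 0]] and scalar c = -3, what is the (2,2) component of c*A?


Scalar multiplication: (cA)_{ij} = c * A_{ij}.
c = -3
A_{22} = 0
(cA)_{22} = -3 * 0 = 0

0


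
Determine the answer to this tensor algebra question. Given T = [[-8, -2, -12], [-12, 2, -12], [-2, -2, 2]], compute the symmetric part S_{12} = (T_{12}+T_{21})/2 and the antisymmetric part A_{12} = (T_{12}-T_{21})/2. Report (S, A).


T_{12} = -2
T_{21} = -12
S_{12} = (-2 + -12)/2 = -14/2 = -7
A_{12} = (-2 - -12)/2 = 10/2 = 5
Check: S + A = -7 + 5 = -2 = T_{12}.

(-7, 5)


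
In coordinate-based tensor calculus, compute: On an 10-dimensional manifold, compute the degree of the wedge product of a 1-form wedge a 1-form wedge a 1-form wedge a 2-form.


The degree of a wedge product is the sum of the degrees of the individual forms.
Degrees: 1, 1, 1, 2
Total degree = 1 + 1 + 1 + 2 = 5

5


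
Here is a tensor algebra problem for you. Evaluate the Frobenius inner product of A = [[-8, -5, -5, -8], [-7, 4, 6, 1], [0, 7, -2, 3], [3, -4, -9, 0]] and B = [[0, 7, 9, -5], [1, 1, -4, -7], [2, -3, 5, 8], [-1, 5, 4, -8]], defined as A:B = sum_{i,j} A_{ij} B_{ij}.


A:B = sum over all i,j of A_{ij} * B_{ij}.
Row 1: -8*0=0, -5*7=-35, -5*9=-45, -8*-5=40 => row sum = -40
Row 2: -7*1=-7, 4*1=4, 6*-4=-24, 1*-7=-7 => row sum = -34
Row 3: 0*2=0, 7*-3=-21, -2*5=-10, 3*8=24 => row sum = -7
Row 4: 3*-1=-3, -4*5=-20, -9*4=-36, 0*-8=0 => row sum = -59
Total = -40 + -34 + -7 + -59 = -140

-140
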